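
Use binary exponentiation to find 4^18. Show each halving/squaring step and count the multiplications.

Computing 4^18 by squaring (build up from 4^1; each line after the first costs one multiplication):

4^1 = 4
4^2 = (4^1)^2 = 4^2 = 16
4^4 = (4^2)^2 = 16^2 = 256
4^8 = (4^4)^2 = 256^2 = 65536
4^9 = 4 * 4^8 = 4 * 65536 = 262144
4^18 = (4^9)^2 = 262144^2 = 68719476736

Result: 68719476736
Multiplications needed: 5 (5 lines after 4^1)

4^18 = 68719476736. Using exponentiation by squaring, this requires 5 multiplications. The key idea: if the exponent is even, square the half-power; if odd, multiply by the base once.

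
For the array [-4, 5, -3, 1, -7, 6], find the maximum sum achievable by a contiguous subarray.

Using Kadane's algorithm on [-4, 5, -3, 1, -7, 6]:

Scanning through the array:
Position 1 (value 5): max_ending_here = 5, max_so_far = 5
Position 2 (value -3): max_ending_here = 2, max_so_far = 5
Position 3 (value 1): max_ending_here = 3, max_so_far = 5
Position 4 (value -7): max_ending_here = -4, max_so_far = 5
Position 5 (value 6): max_ending_here = 6, max_so_far = 6

Maximum subarray: [6]
Maximum sum: 6

The maximum subarray is [6] with sum 6. This subarray runs from index 5 to index 5.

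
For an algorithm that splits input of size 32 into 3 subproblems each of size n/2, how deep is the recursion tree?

For divide and conquer with division factor 2:

Problem sizes at each level:
Level 0: 32
Level 1: 16
Level 2: 8
Level 3: 4
Level 4: 2
Level 5: 1

The root is level 0 and the size-1 base case is level 5 (the tree spans levels 0 through 5, i.e. 6 levels counting the root), so the depth is the number of divisions: log_2(32) = 5

The recursion tree depth is log_2(32) = 5. At each level, the problem size is divided by 2, so it takes 5 divisions to reduce to a base case of size 1. The algorithm makes 3 recursive calls at each level.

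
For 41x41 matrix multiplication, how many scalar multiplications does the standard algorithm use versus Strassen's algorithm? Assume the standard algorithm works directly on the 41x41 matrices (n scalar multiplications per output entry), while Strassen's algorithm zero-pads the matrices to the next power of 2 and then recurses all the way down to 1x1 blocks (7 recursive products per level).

Matrix multiplication for 41x41 matrices:

Strassen's algorithm requires power-of-2 dimensions. Pad 41x41 to 64x64 (next power of 2).

Standard algorithm: 41^3 = 68921 multiplications
Strassen's algorithm: 7^(log2(64)) = 7^6 = 117649 multiplications
Difference: 68921 - 117649 = -48728 (Strassen uses MORE here due to padding overhead — for small or just-over-power-of-2 n, padding can outweigh the per-level savings)

Standard: 68921 multiplications (41^3). Strassen: 117649 multiplications (7^6, after padding to 64x64). Strassen reduces 8 recursive multiplications to 7 at each level.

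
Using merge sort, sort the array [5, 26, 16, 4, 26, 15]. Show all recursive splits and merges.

Merge sort trace:

Split: [5, 26, 16, 4, 26, 15] -> [5, 26, 16] and [4, 26, 15]
  Split: [5, 26, 16] -> [5] and [26, 16]
    Split: [26, 16] -> [26] and [16]
    Merge: [26] + [16] -> [16, 26]
  Merge: [5] + [16, 26] -> [5, 16, 26]
  Split: [4, 26, 15] -> [4] and [26, 15]
    Split: [26, 15] -> [26] and [15]
    Merge: [26] + [15] -> [15, 26]
  Merge: [4] + [15, 26] -> [4, 15, 26]
Merge: [5, 16, 26] + [4, 15, 26] -> [4, 5, 15, 16, 26, 26]

Final sorted array: [4, 5, 15, 16, 26, 26]

The merge sort proceeds by recursively splitting the array and merging sorted halves.
After all merges, the sorted array is [4, 5, 15, 16, 26, 26].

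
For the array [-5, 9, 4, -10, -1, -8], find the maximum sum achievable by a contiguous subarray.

Using Kadane's algorithm on [-5, 9, 4, -10, -1, -8]:

Scanning through the array:
Position 1 (value 9): max_ending_here = 9, max_so_far = 9
Position 2 (value 4): max_ending_here = 13, max_so_far = 13
Position 3 (value -10): max_ending_here = 3, max_so_far = 13
Position 4 (value -1): max_ending_here = 2, max_so_far = 13
Position 5 (value -8): max_ending_here = -6, max_so_far = 13

Maximum subarray: [9, 4]
Maximum sum: 13

The maximum subarray is [9, 4] with sum 13. This subarray runs from index 1 to index 2.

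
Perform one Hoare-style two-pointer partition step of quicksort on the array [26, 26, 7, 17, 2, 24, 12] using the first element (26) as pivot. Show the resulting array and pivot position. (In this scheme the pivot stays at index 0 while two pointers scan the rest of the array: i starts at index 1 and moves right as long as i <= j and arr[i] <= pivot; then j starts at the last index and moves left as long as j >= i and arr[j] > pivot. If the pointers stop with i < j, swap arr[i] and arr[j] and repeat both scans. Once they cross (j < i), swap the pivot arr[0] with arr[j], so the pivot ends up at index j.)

Hoare-style two-pointer partition with pivot = 26:

Initial array: [26, 26, 7, 17, 2, 24, 12]

Pointers start at i = 1, j = 6.
i ends at 7, j ends at 6: the pointers have crossed (j < i), so scanning stops.

Swap pivot arr[0] with arr[6] to place pivot at position 6: [12, 26, 7, 17, 2, 24, 26]
Pivot position: 6

After partitioning with pivot 26, the array becomes [12, 26, 7, 17, 2, 24, 26]. The pivot is placed at index 6. All elements to the left of the pivot are <= 26, and all elements to the right are > 26.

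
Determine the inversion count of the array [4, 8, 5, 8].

Finding inversions in [4, 8, 5, 8]:

(1, 2): arr[1]=8 > arr[2]=5

Total inversions: 1

The array has 1 inversion(s): (1,2). Each pair (i,j) satisfies i < j and arr[i] > arr[j].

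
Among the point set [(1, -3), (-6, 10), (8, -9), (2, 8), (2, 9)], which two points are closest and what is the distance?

Computing all pairwise distances among 5 points:

d((1, -3), (-6, 10)) = 14.7648
d((1, -3), (8, -9)) = 9.2195
d((1, -3), (2, 8)) = 11.0454
d((1, -3), (2, 9)) = 12.0416
d((-6, 10), (8, -9)) = 23.6008
d((-6, 10), (2, 8)) = 8.2462
d((-6, 10), (2, 9)) = 8.0623
d((8, -9), (2, 8)) = 18.0278
d((8, -9), (2, 9)) = 18.9737
d((2, 8), (2, 9)) = 1.0 <-- minimum

Closest pair: (2, 8) and (2, 9) with distance 1.0

The closest pair is (2, 8) and (2, 9) with Euclidean distance 1.0. For 5 points, brute-force pairwise comparison is shown above. For large n, the divide-and-conquer algorithm (sort by x, recurse on halves, check the dividing strip) achieves O(n log n).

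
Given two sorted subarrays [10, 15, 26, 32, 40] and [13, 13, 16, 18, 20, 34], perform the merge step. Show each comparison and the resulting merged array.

Merging process:

Compare 10 vs 13: take 10 from left. Merged: [10]
Compare 15 vs 13: take 13 from right. Merged: [10, 13]
Compare 15 vs 13: take 13 from right. Merged: [10, 13, 13]
Compare 15 vs 16: take 15 from left. Merged: [10, 13, 13, 15]
Compare 26 vs 16: take 16 from right. Merged: [10, 13, 13, 15, 16]
Compare 26 vs 18: take 18 from right. Merged: [10, 13, 13, 15, 16, 18]
Compare 26 vs 20: take 20 from right. Merged: [10, 13, 13, 15, 16, 18, 20]
Compare 26 vs 34: take 26 from left. Merged: [10, 13, 13, 15, 16, 18, 20, 26]
Compare 32 vs 34: take 32 from left. Merged: [10, 13, 13, 15, 16, 18, 20, 26, 32]
Compare 40 vs 34: take 34 from right. Merged: [10, 13, 13, 15, 16, 18, 20, 26, 32, 34]
Append remaining from left: [40]. Merged: [10, 13, 13, 15, 16, 18, 20, 26, 32, 34, 40]

Final merged array: [10, 13, 13, 15, 16, 18, 20, 26, 32, 34, 40]
Total comparisons: 10

The merged array is [10, 13, 13, 15, 16, 18, 20, 26, 32, 34, 40], requiring 10 comparisons. The merge step runs in O(n) time where n is the total number of elements.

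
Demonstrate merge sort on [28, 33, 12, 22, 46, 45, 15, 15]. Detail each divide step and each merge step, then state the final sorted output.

Merge sort trace:

Split: [28, 33, 12, 22, 46, 45, 15, 15] -> [28, 33, 12, 22] and [46, 45, 15, 15]
  Split: [28, 33, 12, 22] -> [28, 33] and [12, 22]
    Split: [28, 33] -> [28] and [33]
    Merge: [28] + [33] -> [28, 33]
    Split: [12, 22] -> [12] and [22]
    Merge: [12] + [22] -> [12, 22]
  Merge: [28, 33] + [12, 22] -> [12, 22, 28, 33]
  Split: [46, 45, 15, 15] -> [46, 45] and [15, 15]
    Split: [46, 45] -> [46] and [45]
    Merge: [46] + [45] -> [45, 46]
    Split: [15, 15] -> [15] and [15]
    Merge: [15] + [15] -> [15, 15]
  Merge: [45, 46] + [15, 15] -> [15, 15, 45, 46]
Merge: [12, 22, 28, 33] + [15, 15, 45, 46] -> [12, 15, 15, 22, 28, 33, 45, 46]

Final sorted array: [12, 15, 15, 22, 28, 33, 45, 46]

The merge sort proceeds by recursively splitting the array and merging sorted halves.
After all merges, the sorted array is [12, 15, 15, 22, 28, 33, 45, 46].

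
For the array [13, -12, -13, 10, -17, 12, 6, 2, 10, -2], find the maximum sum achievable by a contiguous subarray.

Using Kadane's algorithm on [13, -12, -13, 10, -17, 12, 6, 2, 10, -2]:

Scanning through the array:
Position 1 (value -12): max_ending_here = 1, max_so_far = 13
Position 2 (value -13): max_ending_here = -12, max_so_far = 13
Position 3 (value 10): max_ending_here = 10, max_so_far = 13
Position 4 (value -17): max_ending_here = -7, max_so_far = 13
Position 5 (value 12): max_ending_here = 12, max_so_far = 13
Position 6 (value 6): max_ending_here = 18, max_so_far = 18
Position 7 (value 2): max_ending_here = 20, max_so_far = 20
Position 8 (value 10): max_ending_here = 30, max_so_far = 30
Position 9 (value -2): max_ending_here = 28, max_so_far = 30

Maximum subarray: [12, 6, 2, 10]
Maximum sum: 30

The maximum subarray is [12, 6, 2, 10] with sum 30. This subarray runs from index 5 to index 8.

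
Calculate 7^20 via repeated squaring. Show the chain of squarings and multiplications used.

Computing 7^20 by squaring (build up from 7^1; each line after the first costs one multiplication):

7^1 = 7
7^2 = (7^1)^2 = 7^2 = 49
7^4 = (7^2)^2 = 49^2 = 2401
7^5 = 7 * 7^4 = 7 * 2401 = 16807
7^10 = (7^5)^2 = 16807^2 = 282475249
7^20 = (7^10)^2 = 282475249^2 = 79792266297612001

Result: 79792266297612001
Multiplications needed: 5 (5 lines after 7^1)

7^20 = 79792266297612001. Using exponentiation by squaring, this requires 5 multiplications. The key idea: if the exponent is even, square the half-power; if odd, multiply by the base once.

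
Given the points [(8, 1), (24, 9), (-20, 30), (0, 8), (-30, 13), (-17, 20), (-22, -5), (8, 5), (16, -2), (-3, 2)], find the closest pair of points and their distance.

Computing all pairwise distances among 10 points:

d((8, 1), (24, 9)) = 17.8885
d((8, 1), (-20, 30)) = 40.3113
d((8, 1), (0, 8)) = 10.6301
d((8, 1), (-30, 13)) = 39.8497
d((8, 1), (-17, 20)) = 31.4006
d((8, 1), (-22, -5)) = 30.5941
d((8, 1), (8, 5)) = 4.0 <-- minimum
d((8, 1), (16, -2)) = 8.544
d((8, 1), (-3, 2)) = 11.0454
d((24, 9), (-20, 30)) = 48.7545
d((24, 9), (0, 8)) = 24.0208
d((24, 9), (-30, 13)) = 54.1479
d((24, 9), (-17, 20)) = 42.45
d((24, 9), (-22, -5)) = 48.0833
d((24, 9), (8, 5)) = 16.4924
d((24, 9), (16, -2)) = 13.6015
d((24, 9), (-3, 2)) = 27.8927
d((-20, 30), (0, 8)) = 29.7321
d((-20, 30), (-30, 13)) = 19.7231
d((-20, 30), (-17, 20)) = 10.4403
d((-20, 30), (-22, -5)) = 35.0571
d((-20, 30), (8, 5)) = 37.5366
d((-20, 30), (16, -2)) = 48.1664
d((-20, 30), (-3, 2)) = 32.7567
d((0, 8), (-30, 13)) = 30.4138
d((0, 8), (-17, 20)) = 20.8087
d((0, 8), (-22, -5)) = 25.5539
d((0, 8), (8, 5)) = 8.544
d((0, 8), (16, -2)) = 18.868
d((0, 8), (-3, 2)) = 6.7082
d((-30, 13), (-17, 20)) = 14.7648
d((-30, 13), (-22, -5)) = 19.6977
d((-30, 13), (8, 5)) = 38.833
d((-30, 13), (16, -2)) = 48.3839
d((-30, 13), (-3, 2)) = 29.1548
d((-17, 20), (-22, -5)) = 25.4951
d((-17, 20), (8, 5)) = 29.1548
d((-17, 20), (16, -2)) = 39.6611
d((-17, 20), (-3, 2)) = 22.8035
d((-22, -5), (8, 5)) = 31.6228
d((-22, -5), (16, -2)) = 38.1182
d((-22, -5), (-3, 2)) = 20.2485
d((8, 5), (16, -2)) = 10.6301
d((8, 5), (-3, 2)) = 11.4018
d((16, -2), (-3, 2)) = 19.4165

Closest pair: (8, 1) and (8, 5) with distance 4.0

The closest pair is (8, 1) and (8, 5) with Euclidean distance 4.0. For 10 points, brute-force pairwise comparison is shown above. For large n, the divide-and-conquer algorithm (sort by x, recurse on halves, check the dividing strip) achieves O(n log n).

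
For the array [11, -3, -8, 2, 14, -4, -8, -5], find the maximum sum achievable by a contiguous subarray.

Using Kadane's algorithm on [11, -3, -8, 2, 14, -4, -8, -5]:

Scanning through the array:
Position 1 (value -3): max_ending_here = 8, max_so_far = 11
Position 2 (value -8): max_ending_here = 0, max_so_far = 11
Position 3 (value 2): max_ending_here = 2, max_so_far = 11
Position 4 (value 14): max_ending_here = 16, max_so_far = 16
Position 5 (value -4): max_ending_here = 12, max_so_far = 16
Position 6 (value -8): max_ending_here = 4, max_so_far = 16
Position 7 (value -5): max_ending_here = -1, max_so_far = 16

Maximum subarray: [11, -3, -8, 2, 14]
Maximum sum: 16

The maximum subarray is [11, -3, -8, 2, 14] with sum 16. This subarray runs from index 0 to index 4.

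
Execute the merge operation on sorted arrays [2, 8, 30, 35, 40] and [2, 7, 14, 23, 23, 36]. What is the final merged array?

Merging process:

Compare 2 vs 2: take 2 from left. Merged: [2]
Compare 8 vs 2: take 2 from right. Merged: [2, 2]
Compare 8 vs 7: take 7 from right. Merged: [2, 2, 7]
Compare 8 vs 14: take 8 from left. Merged: [2, 2, 7, 8]
Compare 30 vs 14: take 14 from right. Merged: [2, 2, 7, 8, 14]
Compare 30 vs 23: take 23 from right. Merged: [2, 2, 7, 8, 14, 23]
Compare 30 vs 23: take 23 from right. Merged: [2, 2, 7, 8, 14, 23, 23]
Compare 30 vs 36: take 30 from left. Merged: [2, 2, 7, 8, 14, 23, 23, 30]
Compare 35 vs 36: take 35 from left. Merged: [2, 2, 7, 8, 14, 23, 23, 30, 35]
Compare 40 vs 36: take 36 from right. Merged: [2, 2, 7, 8, 14, 23, 23, 30, 35, 36]
Append remaining from left: [40]. Merged: [2, 2, 7, 8, 14, 23, 23, 30, 35, 36, 40]

Final merged array: [2, 2, 7, 8, 14, 23, 23, 30, 35, 36, 40]
Total comparisons: 10

The merged array is [2, 2, 7, 8, 14, 23, 23, 30, 35, 36, 40], requiring 10 comparisons. The merge step runs in O(n) time where n is the total number of elements.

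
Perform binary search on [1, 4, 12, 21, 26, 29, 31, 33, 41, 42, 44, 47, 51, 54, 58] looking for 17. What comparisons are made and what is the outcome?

Binary search for 17 in [1, 4, 12, 21, 26, 29, 31, 33, 41, 42, 44, 47, 51, 54, 58]:

lo=0, hi=14, mid=7, arr[mid]=33 -> 33 > 17, search left half
lo=0, hi=6, mid=3, arr[mid]=21 -> 21 > 17, search left half
lo=0, hi=2, mid=1, arr[mid]=4 -> 4 < 17, search right half
lo=2, hi=2, mid=2, arr[mid]=12 -> 12 < 17, search right half
lo=3 > hi=2, target 17 not found

Binary search determines that 17 is not in the array after 4 comparisons. The search space was exhausted without finding the target.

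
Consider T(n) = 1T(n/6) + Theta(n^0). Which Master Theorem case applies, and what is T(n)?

Master Theorem for T(n) = 1T(n/6) + O(n^0):

a = 1, b = 6, c = 0
log_b(a) = log_6(1) = 0.0000

Case 2: c = 0 = log_6(1) = 0.0000
T(n) = O(n^0 log n) = O(log n)

For T(n) = 1T(n/6) + O(n^0): log_6(1) = 0.0000. This is Case 2 of the Master Theorem (c = log_b(a), equal work at all levels), giving O(log n).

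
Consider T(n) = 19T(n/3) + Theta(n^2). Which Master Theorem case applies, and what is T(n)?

Master Theorem for T(n) = 19T(n/3) + O(n^2):

a = 19, b = 3, c = 2
log_b(a) = log_3(19) = 2.6801

Case 1: c = 2 < log_3(19) = 2.6801
T(n) = O(n^(log_3 19))

For T(n) = 19T(n/3) + O(n^2): log_3(19) = 2.6801. This is Case 1 of the Master Theorem (c < log_b(a), work dominated by leaves), giving O(n^(log_3 19)).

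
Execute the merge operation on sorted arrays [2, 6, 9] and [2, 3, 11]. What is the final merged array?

Merging process:

Compare 2 vs 2: take 2 from left. Merged: [2]
Compare 6 vs 2: take 2 from right. Merged: [2, 2]
Compare 6 vs 3: take 3 from right. Merged: [2, 2, 3]
Compare 6 vs 11: take 6 from left. Merged: [2, 2, 3, 6]
Compare 9 vs 11: take 9 from left. Merged: [2, 2, 3, 6, 9]
Append remaining from right: [11]. Merged: [2, 2, 3, 6, 9, 11]

Final merged array: [2, 2, 3, 6, 9, 11]
Total comparisons: 5

The merged array is [2, 2, 3, 6, 9, 11], requiring 5 comparisons. The merge step runs in O(n) time where n is the total number of elements.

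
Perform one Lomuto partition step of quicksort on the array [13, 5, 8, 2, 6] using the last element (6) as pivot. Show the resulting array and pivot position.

Lomuto partition with pivot = 6:

Initial array: [13, 5, 8, 2, 6]

arr[0]=13 > 6: no swap
arr[1]=5 <= 6: swap with position 0, array becomes [5, 13, 8, 2, 6]
arr[2]=8 > 6: no swap
arr[3]=2 <= 6: swap with position 1, array becomes [5, 2, 8, 13, 6]

Place pivot at position 2: [5, 2, 6, 13, 8]
Pivot position: 2

After partitioning with pivot 6, the array becomes [5, 2, 6, 13, 8]. The pivot is placed at index 2. All elements to the left of the pivot are <= 6, and all elements to the right are > 6.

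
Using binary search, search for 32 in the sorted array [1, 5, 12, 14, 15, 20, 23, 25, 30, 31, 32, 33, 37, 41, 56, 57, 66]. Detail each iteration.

Binary search for 32 in [1, 5, 12, 14, 15, 20, 23, 25, 30, 31, 32, 33, 37, 41, 56, 57, 66]:

lo=0, hi=16, mid=8, arr[mid]=30 -> 30 < 32, search right half
lo=9, hi=16, mid=12, arr[mid]=37 -> 37 > 32, search left half
lo=9, hi=11, mid=10, arr[mid]=32 -> Found target at index 10!

Binary search finds 32 at index 10 after 3 comparisons. The search repeatedly halves the search space by comparing with the middle element.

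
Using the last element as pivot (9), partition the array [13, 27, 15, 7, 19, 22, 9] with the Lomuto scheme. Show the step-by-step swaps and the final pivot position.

Lomuto partition with pivot = 9:

Initial array: [13, 27, 15, 7, 19, 22, 9]

arr[0]=13 > 9: no swap
arr[1]=27 > 9: no swap
arr[2]=15 > 9: no swap
arr[3]=7 <= 9: swap with position 0, array becomes [7, 27, 15, 13, 19, 22, 9]
arr[4]=19 > 9: no swap
arr[5]=22 > 9: no swap

Place pivot at position 1: [7, 9, 15, 13, 19, 22, 27]
Pivot position: 1

After partitioning with pivot 9, the array becomes [7, 9, 15, 13, 19, 22, 27]. The pivot is placed at index 1. All elements to the left of the pivot are <= 9, and all elements to the right are > 9.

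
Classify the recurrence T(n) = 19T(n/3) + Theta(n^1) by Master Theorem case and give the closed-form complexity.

Master Theorem for T(n) = 19T(n/3) + O(n^1):

a = 19, b = 3, c = 1
log_b(a) = log_3(19) = 2.6801

Case 1: c = 1 < log_3(19) = 2.6801
T(n) = O(n^(log_3 19))

For T(n) = 19T(n/3) + O(n^1): log_3(19) = 2.6801. This is Case 1 of the Master Theorem (c < log_b(a), work dominated by leaves), giving O(n^(log_3 19)).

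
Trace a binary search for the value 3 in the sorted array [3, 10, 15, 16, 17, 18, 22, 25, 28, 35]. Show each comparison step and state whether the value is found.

Binary search for 3 in [3, 10, 15, 16, 17, 18, 22, 25, 28, 35]:

lo=0, hi=9, mid=4, arr[mid]=17 -> 17 > 3, search left half
lo=0, hi=3, mid=1, arr[mid]=10 -> 10 > 3, search left half
lo=0, hi=0, mid=0, arr[mid]=3 -> Found target at index 0!

Binary search finds 3 at index 0 after 3 comparisons. The search repeatedly halves the search space by comparing with the middle element.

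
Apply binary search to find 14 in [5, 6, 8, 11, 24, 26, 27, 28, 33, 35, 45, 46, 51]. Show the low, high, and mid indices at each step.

Binary search for 14 in [5, 6, 8, 11, 24, 26, 27, 28, 33, 35, 45, 46, 51]:

lo=0, hi=12, mid=6, arr[mid]=27 -> 27 > 14, search left half
lo=0, hi=5, mid=2, arr[mid]=8 -> 8 < 14, search right half
lo=3, hi=5, mid=4, arr[mid]=24 -> 24 > 14, search left half
lo=3, hi=3, mid=3, arr[mid]=11 -> 11 < 14, search right half
lo=4 > hi=3, target 14 not found

Binary search determines that 14 is not in the array after 4 comparisons. The search space was exhausted without finding the target.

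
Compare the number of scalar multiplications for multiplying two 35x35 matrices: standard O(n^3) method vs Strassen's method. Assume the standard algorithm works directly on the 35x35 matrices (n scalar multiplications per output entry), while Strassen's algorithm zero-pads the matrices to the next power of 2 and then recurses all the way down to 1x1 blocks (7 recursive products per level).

Matrix multiplication for 35x35 matrices:

Strassen's algorithm requires power-of-2 dimensions. Pad 35x35 to 64x64 (next power of 2).

Standard algorithm: 35^3 = 42875 multiplications
Strassen's algorithm: 7^(log2(64)) = 7^6 = 117649 multiplications
Difference: 42875 - 117649 = -74774 (Strassen uses MORE here due to padding overhead — for small or just-over-power-of-2 n, padding can outweigh the per-level savings)

Standard: 42875 multiplications (35^3). Strassen: 117649 multiplications (7^6, after padding to 64x64). Strassen reduces 8 recursive multiplications to 7 at each level.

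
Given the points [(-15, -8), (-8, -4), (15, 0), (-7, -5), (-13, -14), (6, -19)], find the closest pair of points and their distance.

Computing all pairwise distances among 6 points:

d((-15, -8), (-8, -4)) = 8.0623
d((-15, -8), (15, 0)) = 31.0483
d((-15, -8), (-7, -5)) = 8.544
d((-15, -8), (-13, -14)) = 6.3246
d((-15, -8), (6, -19)) = 23.7065
d((-8, -4), (15, 0)) = 23.3452
d((-8, -4), (-7, -5)) = 1.4142 <-- minimum
d((-8, -4), (-13, -14)) = 11.1803
d((-8, -4), (6, -19)) = 20.5183
d((15, 0), (-7, -5)) = 22.561
d((15, 0), (-13, -14)) = 31.305
d((15, 0), (6, -19)) = 21.0238
d((-7, -5), (-13, -14)) = 10.8167
d((-7, -5), (6, -19)) = 19.105
d((-13, -14), (6, -19)) = 19.6469

Closest pair: (-8, -4) and (-7, -5) with distance 1.4142

The closest pair is (-8, -4) and (-7, -5) with Euclidean distance 1.4142. For 6 points, brute-force pairwise comparison is shown above. For large n, the divide-and-conquer algorithm (sort by x, recurse on halves, check the dividing strip) achieves O(n log n).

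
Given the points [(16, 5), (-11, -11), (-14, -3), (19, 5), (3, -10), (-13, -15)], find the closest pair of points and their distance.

Computing all pairwise distances among 6 points:

d((16, 5), (-11, -11)) = 31.3847
d((16, 5), (-14, -3)) = 31.0483
d((16, 5), (19, 5)) = 3.0 <-- minimum
d((16, 5), (3, -10)) = 19.8494
d((16, 5), (-13, -15)) = 35.2278
d((-11, -11), (-14, -3)) = 8.544
d((-11, -11), (19, 5)) = 34.0
d((-11, -11), (3, -10)) = 14.0357
d((-11, -11), (-13, -15)) = 4.4721
d((-14, -3), (19, 5)) = 33.9559
d((-14, -3), (3, -10)) = 18.3848
d((-14, -3), (-13, -15)) = 12.0416
d((19, 5), (3, -10)) = 21.9317
d((19, 5), (-13, -15)) = 37.7359
d((3, -10), (-13, -15)) = 16.7631

Closest pair: (16, 5) and (19, 5) with distance 3.0

The closest pair is (16, 5) and (19, 5) with Euclidean distance 3.0. For 6 points, brute-force pairwise comparison is shown above. For large n, the divide-and-conquer algorithm (sort by x, recurse on halves, check the dividing strip) achieves O(n log n).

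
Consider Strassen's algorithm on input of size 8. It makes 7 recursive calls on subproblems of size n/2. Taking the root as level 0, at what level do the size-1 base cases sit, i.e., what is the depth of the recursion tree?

For divide and conquer with division factor 2:

Problem sizes at each level:
Level 0: 8
Level 1: 4
Level 2: 2
Level 3: 1

The root is level 0 and the size-1 base case is level 3 (the tree spans levels 0 through 3, i.e. 4 levels counting the root), so the depth is the number of divisions: log_2(8) = 3

The recursion tree depth is log_2(8) = 3. At each level, the problem size is divided by 2, so it takes 3 divisions to reduce to a base case of size 1. The algorithm makes 7 recursive calls at each level.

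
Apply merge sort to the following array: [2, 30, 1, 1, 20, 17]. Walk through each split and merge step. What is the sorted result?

Merge sort trace:

Split: [2, 30, 1, 1, 20, 17] -> [2, 30, 1] and [1, 20, 17]
  Split: [2, 30, 1] -> [2] and [30, 1]
    Split: [30, 1] -> [30] and [1]
    Merge: [30] + [1] -> [1, 30]
  Merge: [2] + [1, 30] -> [1, 2, 30]
  Split: [1, 20, 17] -> [1] and [20, 17]
    Split: [20, 17] -> [20] and [17]
    Merge: [20] + [17] -> [17, 20]
  Merge: [1] + [17, 20] -> [1, 17, 20]
Merge: [1, 2, 30] + [1, 17, 20] -> [1, 1, 2, 17, 20, 30]

Final sorted array: [1, 1, 2, 17, 20, 30]

The merge sort proceeds by recursively splitting the array and merging sorted halves.
After all merges, the sorted array is [1, 1, 2, 17, 20, 30].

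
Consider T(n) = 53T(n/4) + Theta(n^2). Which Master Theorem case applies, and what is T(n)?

Master Theorem for T(n) = 53T(n/4) + O(n^2):

a = 53, b = 4, c = 2
log_b(a) = log_4(53) = 2.8640

Case 1: c = 2 < log_4(53) = 2.8640
T(n) = O(n^(log_4 53))

For T(n) = 53T(n/4) + O(n^2): log_4(53) = 2.8640. This is Case 1 of the Master Theorem (c < log_b(a), work dominated by leaves), giving O(n^(log_4 53)).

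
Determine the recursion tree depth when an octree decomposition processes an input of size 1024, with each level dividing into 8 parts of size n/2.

For divide and conquer with division factor 2:

Problem sizes at each level:
Level 0: 1024
Level 1: 512
Level 2: 256
Level 3: 128
Level 4: 64
Level 5: 32
Level 6: 16
Level 7: 8
Level 8: 4
Level 9: 2
Level 10: 1

The root is level 0 and the size-1 base case is level 10 (the tree spans levels 0 through 10, i.e. 11 levels counting the root), so the depth is the number of divisions: log_2(1024) = 10

The recursion tree depth is log_2(1024) = 10. At each level, the problem size is divided by 2, so it takes 10 divisions to reduce to a base case of size 1. The algorithm makes 8 recursive calls at each level.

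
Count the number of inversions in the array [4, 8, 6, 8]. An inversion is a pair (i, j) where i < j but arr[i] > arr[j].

Finding inversions in [4, 8, 6, 8]:

(1, 2): arr[1]=8 > arr[2]=6

Total inversions: 1

The array has 1 inversion(s): (1,2). Each pair (i,j) satisfies i < j and arr[i] > arr[j].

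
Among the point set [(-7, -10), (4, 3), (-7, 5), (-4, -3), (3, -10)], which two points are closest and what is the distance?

Computing all pairwise distances among 5 points:

d((-7, -10), (4, 3)) = 17.0294
d((-7, -10), (-7, 5)) = 15.0
d((-7, -10), (-4, -3)) = 7.6158 <-- minimum
d((-7, -10), (3, -10)) = 10.0
d((4, 3), (-7, 5)) = 11.1803
d((4, 3), (-4, -3)) = 10.0
d((4, 3), (3, -10)) = 13.0384
d((-7, 5), (-4, -3)) = 8.544
d((-7, 5), (3, -10)) = 18.0278
d((-4, -3), (3, -10)) = 9.8995

Closest pair: (-7, -10) and (-4, -3) with distance 7.6158

The closest pair is (-7, -10) and (-4, -3) with Euclidean distance 7.6158. For 5 points, brute-force pairwise comparison is shown above. For large n, the divide-and-conquer algorithm (sort by x, recurse on halves, check the dividing strip) achieves O(n log n).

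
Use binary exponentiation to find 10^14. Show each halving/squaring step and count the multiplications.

Computing 10^14 by squaring (build up from 10^1; each line after the first costs one multiplication):

10^1 = 10
10^2 = (10^1)^2 = 10^2 = 100
10^3 = 10 * 10^2 = 10 * 100 = 1000
10^6 = (10^3)^2 = 1000^2 = 1000000
10^7 = 10 * 10^6 = 10 * 1000000 = 10000000
10^14 = (10^7)^2 = 10000000^2 = 100000000000000

Result: 100000000000000
Multiplications needed: 5 (5 lines after 10^1)

10^14 = 100000000000000. Using exponentiation by squaring, this requires 5 multiplications. The key idea: if the exponent is even, square the half-power; if odd, multiply by the base once.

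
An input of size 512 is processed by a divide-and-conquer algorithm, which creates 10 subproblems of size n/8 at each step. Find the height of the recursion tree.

For divide and conquer with division factor 8:

Problem sizes at each level:
Level 0: 512
Level 1: 64
Level 2: 8
Level 3: 1

The root is level 0 and the size-1 base case is level 3 (the tree spans levels 0 through 3, i.e. 4 levels counting the root), so the depth is the number of divisions: log_8(512) = 3

The recursion tree depth is log_8(512) = 3. At each level, the problem size is divided by 8, so it takes 3 divisions to reduce to a base case of size 1. The algorithm makes 10 recursive calls at each level.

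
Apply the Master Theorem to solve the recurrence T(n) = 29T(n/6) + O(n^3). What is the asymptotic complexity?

Master Theorem for T(n) = 29T(n/6) + O(n^3):

a = 29, b = 6, c = 3
log_b(a) = log_6(29) = 1.8793

Case 3: c = 3 > log_6(29) = 1.8793
T(n) = O(n^3) = O(n^3)

For T(n) = 29T(n/6) + O(n^3): log_6(29) = 1.8793. This is Case 3 of the Master Theorem (c > log_b(a), work dominated by root), giving O(n^3).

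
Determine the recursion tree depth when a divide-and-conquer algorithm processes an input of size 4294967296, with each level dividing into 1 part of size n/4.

For divide and conquer with division factor 4:

Problem sizes at each level:
Level 0: 4294967296
Level 1: 1073741824
Level 2: 268435456
Level 3: 67108864
Level 4: 16777216
Level 5: 4194304
Level 6: 1048576
Level 7: 262144
Level 8: 65536
Level 9: 16384
Level 10: 4096
Level 11: 1024
Level 12: 256
Level 13: 64
Level 14: 16
Level 15: 4
Level 16: 1

The root is level 0 and the size-1 base case is level 16 (the tree spans levels 0 through 16, i.e. 17 levels counting the root), so the depth is the number of divisions: log_4(4294967296) = 16

The recursion tree depth is log_4(4294967296) = 16. At each level, the problem size is divided by 4, so it takes 16 divisions to reduce to a base case of size 1. The algorithm makes 1 recursive call at each level.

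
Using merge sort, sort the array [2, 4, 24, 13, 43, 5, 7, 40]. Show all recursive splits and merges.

Merge sort trace:

Split: [2, 4, 24, 13, 43, 5, 7, 40] -> [2, 4, 24, 13] and [43, 5, 7, 40]
  Split: [2, 4, 24, 13] -> [2, 4] and [24, 13]
    Split: [2, 4] -> [2] and [4]
    Merge: [2] + [4] -> [2, 4]
    Split: [24, 13] -> [24] and [13]
    Merge: [24] + [13] -> [13, 24]
  Merge: [2, 4] + [13, 24] -> [2, 4, 13, 24]
  Split: [43, 5, 7, 40] -> [43, 5] and [7, 40]
    Split: [43, 5] -> [43] and [5]
    Merge: [43] + [5] -> [5, 43]
    Split: [7, 40] -> [7] and [40]
    Merge: [7] + [40] -> [7, 40]
  Merge: [5, 43] + [7, 40] -> [5, 7, 40, 43]
Merge: [2, 4, 13, 24] + [5, 7, 40, 43] -> [2, 4, 5, 7, 13, 24, 40, 43]

Final sorted array: [2, 4, 5, 7, 13, 24, 40, 43]

The merge sort proceeds by recursively splitting the array and merging sorted halves.
After all merges, the sorted array is [2, 4, 5, 7, 13, 24, 40, 43].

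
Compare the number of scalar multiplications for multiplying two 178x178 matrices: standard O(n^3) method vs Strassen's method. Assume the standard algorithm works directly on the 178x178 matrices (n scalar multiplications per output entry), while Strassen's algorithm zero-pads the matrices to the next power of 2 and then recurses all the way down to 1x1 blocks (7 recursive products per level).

Matrix multiplication for 178x178 matrices:

Strassen's algorithm requires power-of-2 dimensions. Pad 178x178 to 256x256 (next power of 2).

Standard algorithm: 178^3 = 5639752 multiplications
Strassen's algorithm: 7^(log2(256)) = 7^8 = 5764801 multiplications
Difference: 5639752 - 5764801 = -125049 (Strassen uses MORE here due to padding overhead — for small or just-over-power-of-2 n, padding can outweigh the per-level savings)

Standard: 5639752 multiplications (178^3). Strassen: 5764801 multiplications (7^8, after padding to 256x256). Strassen reduces 8 recursive multiplications to 7 at each level.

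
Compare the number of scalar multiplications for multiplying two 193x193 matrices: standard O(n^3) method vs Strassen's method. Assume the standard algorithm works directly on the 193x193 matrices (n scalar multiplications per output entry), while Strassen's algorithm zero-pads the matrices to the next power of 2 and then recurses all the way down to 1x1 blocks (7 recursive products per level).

Matrix multiplication for 193x193 matrices:

Strassen's algorithm requires power-of-2 dimensions. Pad 193x193 to 256x256 (next power of 2).

Standard algorithm: 193^3 = 7189057 multiplications
Strassen's algorithm: 7^(log2(256)) = 7^8 = 5764801 multiplications
Savings: 7189057 - 5764801 = 1424256 multiplications

Standard: 7189057 multiplications (193^3). Strassen: 5764801 multiplications (7^8, after padding to 256x256). Strassen reduces 8 recursive multiplications to 7 at each level.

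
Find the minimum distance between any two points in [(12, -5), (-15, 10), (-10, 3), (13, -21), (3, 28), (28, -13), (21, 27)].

Computing all pairwise distances among 7 points:

d((12, -5), (-15, 10)) = 30.8869
d((12, -5), (-10, 3)) = 23.4094
d((12, -5), (13, -21)) = 16.0312
d((12, -5), (3, 28)) = 34.2053
d((12, -5), (28, -13)) = 17.8885
d((12, -5), (21, 27)) = 33.2415
d((-15, 10), (-10, 3)) = 8.6023 <-- minimum
d((-15, 10), (13, -21)) = 41.7732
d((-15, 10), (3, 28)) = 25.4558
d((-15, 10), (28, -13)) = 48.7647
d((-15, 10), (21, 27)) = 39.8121
d((-10, 3), (13, -21)) = 33.2415
d((-10, 3), (3, 28)) = 28.178
d((-10, 3), (28, -13)) = 41.2311
d((-10, 3), (21, 27)) = 39.2046
d((13, -21), (3, 28)) = 50.01
d((13, -21), (28, -13)) = 17.0
d((13, -21), (21, 27)) = 48.6621
d((3, 28), (28, -13)) = 48.0208
d((3, 28), (21, 27)) = 18.0278
d((28, -13), (21, 27)) = 40.6079

Closest pair: (-15, 10) and (-10, 3) with distance 8.6023

The closest pair is (-15, 10) and (-10, 3) with Euclidean distance 8.6023. For 7 points, brute-force pairwise comparison is shown above. For large n, the divide-and-conquer algorithm (sort by x, recurse on halves, check the dividing strip) achieves O(n log n).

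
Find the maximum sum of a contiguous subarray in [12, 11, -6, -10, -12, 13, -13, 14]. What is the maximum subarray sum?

Using Kadane's algorithm on [12, 11, -6, -10, -12, 13, -13, 14]:

Scanning through the array:
Position 1 (value 11): max_ending_here = 23, max_so_far = 23
Position 2 (value -6): max_ending_here = 17, max_so_far = 23
Position 3 (value -10): max_ending_here = 7, max_so_far = 23
Position 4 (value -12): max_ending_here = -5, max_so_far = 23
Position 5 (value 13): max_ending_here = 13, max_so_far = 23
Position 6 (value -13): max_ending_here = 0, max_so_far = 23
Position 7 (value 14): max_ending_here = 14, max_so_far = 23

Maximum subarray: [12, 11]
Maximum sum: 23

The maximum subarray is [12, 11] with sum 23. This subarray runs from index 0 to index 1.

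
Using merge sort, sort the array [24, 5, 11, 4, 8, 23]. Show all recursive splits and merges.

Merge sort trace:

Split: [24, 5, 11, 4, 8, 23] -> [24, 5, 11] and [4, 8, 23]
  Split: [24, 5, 11] -> [24] and [5, 11]
    Split: [5, 11] -> [5] and [11]
    Merge: [5] + [11] -> [5, 11]
  Merge: [24] + [5, 11] -> [5, 11, 24]
  Split: [4, 8, 23] -> [4] and [8, 23]
    Split: [8, 23] -> [8] and [23]
    Merge: [8] + [23] -> [8, 23]
  Merge: [4] + [8, 23] -> [4, 8, 23]
Merge: [5, 11, 24] + [4, 8, 23] -> [4, 5, 8, 11, 23, 24]

Final sorted array: [4, 5, 8, 11, 23, 24]

The merge sort proceeds by recursively splitting the array and merging sorted halves.
After all merges, the sorted array is [4, 5, 8, 11, 23, 24].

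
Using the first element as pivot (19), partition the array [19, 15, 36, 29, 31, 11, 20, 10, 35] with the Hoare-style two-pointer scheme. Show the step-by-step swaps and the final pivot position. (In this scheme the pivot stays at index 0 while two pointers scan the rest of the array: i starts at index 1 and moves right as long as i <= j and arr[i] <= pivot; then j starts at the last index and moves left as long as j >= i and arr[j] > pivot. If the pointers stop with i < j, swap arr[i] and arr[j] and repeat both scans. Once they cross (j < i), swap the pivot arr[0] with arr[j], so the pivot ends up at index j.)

Hoare-style two-pointer partition with pivot = 19:

Initial array: [19, 15, 36, 29, 31, 11, 20, 10, 35]

Pointers start at i = 1, j = 8.
i stops at index 2 (arr[2]=36 > 19), j stops at index 7 (arr[7]=10 <= 19): swap arr[2] and arr[7], array becomes [19, 15, 10, 29, 31, 11, 20, 36, 35]
i stops at index 3 (arr[3]=29 > 19), j stops at index 5 (arr[5]=11 <= 19): swap arr[3] and arr[5], array becomes [19, 15, 10, 11, 31, 29, 20, 36, 35]
i ends at 4, j ends at 3: the pointers have crossed (j < i), so scanning stops.

Swap pivot arr[0] with arr[3] to place pivot at position 3: [11, 15, 10, 19, 31, 29, 20, 36, 35]
Pivot position: 3

After partitioning with pivot 19, the array becomes [11, 15, 10, 19, 31, 29, 20, 36, 35]. The pivot is placed at index 3. All elements to the left of the pivot are <= 19, and all elements to the right are > 19.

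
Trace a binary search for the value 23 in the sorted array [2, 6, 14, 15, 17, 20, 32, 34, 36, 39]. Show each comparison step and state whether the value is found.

Binary search for 23 in [2, 6, 14, 15, 17, 20, 32, 34, 36, 39]:

lo=0, hi=9, mid=4, arr[mid]=17 -> 17 < 23, search right half
lo=5, hi=9, mid=7, arr[mid]=34 -> 34 > 23, search left half
lo=5, hi=6, mid=5, arr[mid]=20 -> 20 < 23, search right half
lo=6, hi=6, mid=6, arr[mid]=32 -> 32 > 23, search left half
lo=6 > hi=5, target 23 not found

Binary search determines that 23 is not in the array after 4 comparisons. The search space was exhausted without finding the target.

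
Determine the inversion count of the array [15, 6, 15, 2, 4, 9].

Finding inversions in [15, 6, 15, 2, 4, 9]:

(0, 1): arr[0]=15 > arr[1]=6
(0, 3): arr[0]=15 > arr[3]=2
(0, 4): arr[0]=15 > arr[4]=4
(0, 5): arr[0]=15 > arr[5]=9
(1, 3): arr[1]=6 > arr[3]=2
(1, 4): arr[1]=6 > arr[4]=4
(2, 3): arr[2]=15 > arr[3]=2
(2, 4): arr[2]=15 > arr[4]=4
(2, 5): arr[2]=15 > arr[5]=9

Total inversions: 9

The array has 9 inversion(s): (0,1), (0,3), (0,4), (0,5), (1,3), (1,4), (2,3), (2,4), (2,5). Each pair (i,j) satisfies i < j and arr[i] > arr[j].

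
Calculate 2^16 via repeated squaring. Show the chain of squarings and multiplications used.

Computing 2^16 by squaring (build up from 2^1; each line after the first costs one multiplication):

2^1 = 2
2^2 = (2^1)^2 = 2^2 = 4
2^4 = (2^2)^2 = 4^2 = 16
2^8 = (2^4)^2 = 16^2 = 256
2^16 = (2^8)^2 = 256^2 = 65536

Result: 65536
Multiplications needed: 4 (4 lines after 2^1)

2^16 = 65536. Using exponentiation by squaring, this requires 4 multiplications. The key idea: if the exponent is even, square the half-power; if odd, multiply by the base once.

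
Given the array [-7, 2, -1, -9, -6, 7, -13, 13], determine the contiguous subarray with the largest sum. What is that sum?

Using Kadane's algorithm on [-7, 2, -1, -9, -6, 7, -13, 13]:

Scanning through the array:
Position 1 (value 2): max_ending_here = 2, max_so_far = 2
Position 2 (value -1): max_ending_here = 1, max_so_far = 2
Position 3 (value -9): max_ending_here = -8, max_so_far = 2
Position 4 (value -6): max_ending_here = -6, max_so_far = 2
Position 5 (value 7): max_ending_here = 7, max_so_far = 7
Position 6 (value -13): max_ending_here = -6, max_so_far = 7
Position 7 (value 13): max_ending_here = 13, max_so_far = 13

Maximum subarray: [13]
Maximum sum: 13

The maximum subarray is [13] with sum 13. This subarray runs from index 7 to index 7.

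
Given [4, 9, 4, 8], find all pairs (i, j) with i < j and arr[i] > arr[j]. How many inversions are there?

Finding inversions in [4, 9, 4, 8]:

(1, 2): arr[1]=9 > arr[2]=4
(1, 3): arr[1]=9 > arr[3]=8

Total inversions: 2

The array has 2 inversion(s): (1,2), (1,3). Each pair (i,j) satisfies i < j and arr[i] > arr[j].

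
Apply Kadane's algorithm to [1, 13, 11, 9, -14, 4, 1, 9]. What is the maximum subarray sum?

Using Kadane's algorithm on [1, 13, 11, 9, -14, 4, 1, 9]:

Scanning through the array:
Position 1 (value 13): max_ending_here = 14, max_so_far = 14
Position 2 (value 11): max_ending_here = 25, max_so_far = 25
Position 3 (value 9): max_ending_here = 34, max_so_far = 34
Position 4 (value -14): max_ending_here = 20, max_so_far = 34
Position 5 (value 4): max_ending_here = 24, max_so_far = 34
Position 6 (value 1): max_ending_here = 25, max_so_far = 34
Position 7 (value 9): max_ending_here = 34, max_so_far = 34

Maximum subarray: [1, 13, 11, 9]
Maximum sum: 34

The maximum subarray is [1, 13, 11, 9] with sum 34. This subarray runs from index 0 to index 3.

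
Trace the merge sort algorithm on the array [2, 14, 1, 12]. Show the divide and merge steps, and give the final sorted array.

Merge sort trace:

Split: [2, 14, 1, 12] -> [2, 14] and [1, 12]
  Split: [2, 14] -> [2] and [14]
  Merge: [2] + [14] -> [2, 14]
  Split: [1, 12] -> [1] and [12]
  Merge: [1] + [12] -> [1, 12]
Merge: [2, 14] + [1, 12] -> [1, 2, 12, 14]

Final sorted array: [1, 2, 12, 14]

The merge sort proceeds by recursively splitting the array and merging sorted halves.
After all merges, the sorted array is [1, 2, 12, 14].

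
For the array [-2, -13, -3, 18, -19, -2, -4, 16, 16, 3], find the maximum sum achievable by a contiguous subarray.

Using Kadane's algorithm on [-2, -13, -3, 18, -19, -2, -4, 16, 16, 3]:

Scanning through the array:
Position 1 (value -13): max_ending_here = -13, max_so_far = -2
Position 2 (value -3): max_ending_here = -3, max_so_far = -2
Position 3 (value 18): max_ending_here = 18, max_so_far = 18
Position 4 (value -19): max_ending_here = -1, max_so_far = 18
Position 5 (value -2): max_ending_here = -2, max_so_far = 18
Position 6 (value -4): max_ending_here = -4, max_so_far = 18
Position 7 (value 16): max_ending_here = 16, max_so_far = 18
Position 8 (value 16): max_ending_here = 32, max_so_far = 32
Position 9 (value 3): max_ending_here = 35, max_so_far = 35

Maximum subarray: [16, 16, 3]
Maximum sum: 35

The maximum subarray is [16, 16, 3] with sum 35. This subarray runs from index 7 to index 9.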